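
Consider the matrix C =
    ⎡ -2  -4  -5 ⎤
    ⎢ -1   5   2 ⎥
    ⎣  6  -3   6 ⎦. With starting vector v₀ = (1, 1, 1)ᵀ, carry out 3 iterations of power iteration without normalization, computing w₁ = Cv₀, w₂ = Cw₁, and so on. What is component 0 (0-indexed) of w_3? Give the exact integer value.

8

w1 = Cv₀ = ((-2)·1 + (-4)·1 + (-5)·1; (-1)·1 + 5·1 + 2·1; 6·1 + (-3)·1 + 6·1) = (-11, 6, 9)
w2 = Cw1 = ((-2)·(-11) + (-4)·6 + (-5)·9; (-1)·(-11) + 5·6 + 2·9; 6·(-11) + (-3)·6 + 6·9) = (-47, 59, -30)
w3 = Cw2 = (8, 282, -639)
The requested component of w3 is 8.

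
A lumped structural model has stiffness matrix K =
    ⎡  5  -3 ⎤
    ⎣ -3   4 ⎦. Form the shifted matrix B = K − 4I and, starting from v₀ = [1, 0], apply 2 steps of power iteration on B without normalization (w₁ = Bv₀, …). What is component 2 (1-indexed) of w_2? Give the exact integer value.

B = K − 4I has rows (1, -3); (-3, 0)
w1 = Bv₀ = (1·1 + (-3)·0; (-3)·1 + 0·0) = (1, -3)
w2 = Bw1 = (1·1 + (-3)·(-3); (-3)·1 + 0·(-3)) = (10, -3)
Requested component of w2: -3

-3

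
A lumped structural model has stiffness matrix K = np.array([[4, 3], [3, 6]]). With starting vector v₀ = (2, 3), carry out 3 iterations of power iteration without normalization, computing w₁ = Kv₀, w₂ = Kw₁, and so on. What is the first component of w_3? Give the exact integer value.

1145

w1 = Kv₀ = (17, 24)
w2 = Kw1 = (140, 195)
w3 = Kw2 = (1145, 1590)
The requested component of w3 is 1145.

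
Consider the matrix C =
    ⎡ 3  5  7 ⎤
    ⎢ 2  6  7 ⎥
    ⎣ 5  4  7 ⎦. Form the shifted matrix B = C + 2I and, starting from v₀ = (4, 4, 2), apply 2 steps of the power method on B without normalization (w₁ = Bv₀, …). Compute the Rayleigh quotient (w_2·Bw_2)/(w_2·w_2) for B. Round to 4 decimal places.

μ ≈ 17.4435

B = C + 2I has rows (5, 5, 7); (2, 8, 7); (5, 4, 9)
w1 = Bv₀ = (5·4 + 5·4 + 7·2; 2·4 + 8·4 + 7·2; 5·4 + 4·4 + 9·2) = (54, 54, 54)
w2 = Bw1 = (5·54 + 5·54 + 7·54; 2·54 + 8·54 + 7·54; 5·54 + 4·54 + 9·54) = (918, 918, 972)
Bw2 = (15984, 15984, 17010)
w2·Bw2 = 45880344; w2·w2 = 2630232; μ ≈ 45880344/2630232 = 17.4435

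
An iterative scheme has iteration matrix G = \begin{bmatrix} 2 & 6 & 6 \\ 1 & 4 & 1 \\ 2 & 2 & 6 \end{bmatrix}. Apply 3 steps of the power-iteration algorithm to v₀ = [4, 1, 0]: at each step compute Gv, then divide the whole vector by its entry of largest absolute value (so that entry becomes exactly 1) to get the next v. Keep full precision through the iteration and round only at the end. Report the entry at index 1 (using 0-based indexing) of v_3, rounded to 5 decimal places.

Gv0 = (14.000000, 8.000000, 10.000000); divide by 14.000000 → v1 = (1.000000, 0.571429, 0.714286)
Gv1 = (9.714286, 4.000000, 7.428571); divide by 9.714286 → v2 = (1.000000, 0.411765, 0.764706)
Gv2 = (9.058824, 3.411765, 7.411765); divide by 9.058824 → v3 = (1.000000, 0.376623, 0.818182)
Requested entry of v3: 464/1232 = 0.37662

0.37662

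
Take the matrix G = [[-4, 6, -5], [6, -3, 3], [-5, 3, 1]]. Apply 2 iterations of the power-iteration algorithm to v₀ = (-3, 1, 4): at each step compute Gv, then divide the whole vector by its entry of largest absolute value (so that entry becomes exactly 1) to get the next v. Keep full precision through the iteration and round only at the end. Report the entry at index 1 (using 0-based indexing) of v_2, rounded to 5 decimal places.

Gv0 = (-2.000000, -9.000000, 22.000000); divide by 22.000000 → v1 = (-0.090909, -0.409091, 1.000000)
Gv1 = (-7.090909, 3.681818, 0.227273); divide by -7.090909 → v2 = (1.000000, -0.519231, -0.032051)
Requested entry of v2: 81/-156 = -0.51923

-0.51923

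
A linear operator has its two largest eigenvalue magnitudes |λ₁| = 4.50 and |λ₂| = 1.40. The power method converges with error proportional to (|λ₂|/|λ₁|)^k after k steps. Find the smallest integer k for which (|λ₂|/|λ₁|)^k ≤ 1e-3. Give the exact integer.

|λ₂/λ₁| = 1.40/4.50 = 0.31111
Need k ≥ ln(1e-3) / ln(0.31111) = -6.9078 / -1.1676 ≈ 5.916
Smallest integer k satisfying the bound: 6

6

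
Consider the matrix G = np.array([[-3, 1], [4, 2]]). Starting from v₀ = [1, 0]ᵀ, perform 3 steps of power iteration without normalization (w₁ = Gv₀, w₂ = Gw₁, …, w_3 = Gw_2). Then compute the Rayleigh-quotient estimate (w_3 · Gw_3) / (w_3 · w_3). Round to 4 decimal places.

-2.9419

w1 = Gv₀ = ((-3)·1 + 1·0; 4·1 + 2·0) = (-3, 4)
w2 = Gw1 = ((-3)·(-3) + 1·4; 4·(-3) + 2·4) = (13, -4)
w3 = Gw2 = (-43, 44)
Gw3 = (173, -84)
w3·Gw3 = (-43)·173 + 44·(-84) = -11135; w3·w3 = (-43)·(-43) + 44·44 = 3785
λ ≈ -11135/3785 = -2.9419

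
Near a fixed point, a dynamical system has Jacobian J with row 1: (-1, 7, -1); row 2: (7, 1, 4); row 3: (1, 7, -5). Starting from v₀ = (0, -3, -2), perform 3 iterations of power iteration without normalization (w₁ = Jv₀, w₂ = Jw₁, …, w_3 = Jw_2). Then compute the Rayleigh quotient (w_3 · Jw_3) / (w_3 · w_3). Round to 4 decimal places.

3.8136

w1 = Jv₀ = ((-1)·0 + 7·(-3) + (-1)·(-2); 7·0 + 1·(-3) + 4·(-2); 1·0 + 7·(-3) + (-5)·(-2)) = (-19, -11, -11)
w2 = Jw1 = ((-1)·(-19) + 7·(-11) + (-1)·(-11); 7·(-19) + 1·(-11) + 4·(-11); 1·(-19) + 7·(-11) + (-5)·(-11)) = (-47, -188, -41)
w3 = Jw2 = (-1228, -681, -1158)
Jw3 = (-2381, -13909, -205)
w3·Jw3 = (-1228)·(-2381) + (-681)·(-13909) + (-1158)·(-205) = 12633287; w3·w3 = (-1228)·(-1228) + (-681)·(-681) + (-1158)·(-1158) = 3312709
λ ≈ 12633287/3312709 = 3.8136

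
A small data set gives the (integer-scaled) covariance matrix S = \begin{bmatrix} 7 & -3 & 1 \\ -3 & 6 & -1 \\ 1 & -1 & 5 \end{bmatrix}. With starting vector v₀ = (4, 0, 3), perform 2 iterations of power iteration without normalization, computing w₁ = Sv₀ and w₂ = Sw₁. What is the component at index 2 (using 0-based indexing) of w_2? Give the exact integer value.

141

w1 = Sv₀ = (7·4 + (-3)·0 + 1·3; (-3)·4 + 6·0 + (-1)·3; 1·4 + (-1)·0 + 5·3) = (31, -15, 19)
w2 = Sw1 = (7·31 + (-3)·(-15) + 1·19; (-3)·31 + 6·(-15) + (-1)·19; 1·31 + (-1)·(-15) + 5·19) = (281, -202, 141)
The requested component of w2 is 141.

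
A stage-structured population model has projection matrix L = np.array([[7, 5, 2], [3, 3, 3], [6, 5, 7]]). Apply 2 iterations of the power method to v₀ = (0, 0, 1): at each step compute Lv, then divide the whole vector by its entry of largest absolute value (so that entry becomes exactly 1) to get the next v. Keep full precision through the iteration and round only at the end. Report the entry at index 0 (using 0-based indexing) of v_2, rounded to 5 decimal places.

0.56579

Lv0 = (2.000000, 3.000000, 7.000000); divide by 7.000000 → v1 = (0.285714, 0.428571, 1.000000)
Lv1 = (6.142857, 5.142857, 10.857143); divide by 10.857143 → v2 = (0.565789, 0.473684, 1.000000)
Requested entry of v2: 43/76 = 0.56579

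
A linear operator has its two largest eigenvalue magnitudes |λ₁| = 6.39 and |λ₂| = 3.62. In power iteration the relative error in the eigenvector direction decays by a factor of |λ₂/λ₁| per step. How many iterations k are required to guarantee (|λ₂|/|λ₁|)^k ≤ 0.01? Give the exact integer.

|λ₂/λ₁| = 3.62/6.39 = 0.56651
Need k ≥ ln(0.01) / ln(0.56651) = -4.6052 / -0.5683 ≈ 8.104
Smallest integer k satisfying the bound: 9

9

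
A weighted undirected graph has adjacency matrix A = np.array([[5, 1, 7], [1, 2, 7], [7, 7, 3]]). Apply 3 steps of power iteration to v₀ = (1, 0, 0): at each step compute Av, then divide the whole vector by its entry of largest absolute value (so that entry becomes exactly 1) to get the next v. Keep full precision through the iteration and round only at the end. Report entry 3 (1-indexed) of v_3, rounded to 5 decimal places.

Av0 = (5.000000, 1.000000, 7.000000); divide by 7.000000 → v1 = (0.714286, 0.142857, 1.000000)
Av1 = (10.714286, 8.000000, 9.000000); divide by 10.714286 → v2 = (1.000000, 0.746667, 0.840000)
Av2 = (11.626667, 8.373333, 14.746667); divide by 14.746667 → v3 = (0.788427, 0.567812, 1.000000)
Requested entry of v3: 1106/1106 = 1.00000

1.00000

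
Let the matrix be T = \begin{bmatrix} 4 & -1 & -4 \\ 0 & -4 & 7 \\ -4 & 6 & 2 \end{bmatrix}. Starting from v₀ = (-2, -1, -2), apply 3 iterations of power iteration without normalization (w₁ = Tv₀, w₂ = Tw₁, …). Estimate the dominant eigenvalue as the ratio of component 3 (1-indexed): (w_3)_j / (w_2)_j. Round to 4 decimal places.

1.0000

w1 = Tv₀ = (4·(-2) + (-1)·(-1) + (-4)·(-2); 0·(-2) + (-4)·(-1) + 7·(-2); (-4)·(-2) + 6·(-1) + 2·(-2)) = (1, -10, -2)
w2 = Tw1 = (4·1 + (-1)·(-10) + (-4)·(-2); 0·1 + (-4)·(-10) + 7·(-2); (-4)·1 + 6·(-10) + 2·(-2)) = (22, 26, -68)
w3 = Tw2 = (334, -580, -68)
Ratio at component: -68 / -68 = 1.0000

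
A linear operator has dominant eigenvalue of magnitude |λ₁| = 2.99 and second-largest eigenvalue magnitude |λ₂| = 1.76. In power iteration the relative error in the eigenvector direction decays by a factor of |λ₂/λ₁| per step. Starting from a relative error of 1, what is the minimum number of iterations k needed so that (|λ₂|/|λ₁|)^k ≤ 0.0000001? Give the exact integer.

31

|λ₂/λ₁| = 1.76/2.99 = 0.58863
Need k ≥ ln(0.0000001) / ln(0.58863) = -16.1181 / -0.5300 ≈ 30.414
Smallest integer k satisfying the bound: 31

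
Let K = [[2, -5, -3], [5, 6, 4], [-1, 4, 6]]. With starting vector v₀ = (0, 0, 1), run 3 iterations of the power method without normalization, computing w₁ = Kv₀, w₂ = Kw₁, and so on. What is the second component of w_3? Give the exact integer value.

w1 = Kv₀ = (2·0 + (-5)·0 + (-3)·1; 5·0 + 6·0 + 4·1; (-1)·0 + 4·0 + 6·1) = (-3, 4, 6)
w2 = Kw1 = (2·(-3) + (-5)·4 + (-3)·6; 5·(-3) + 6·4 + 4·6; (-1)·(-3) + 4·4 + 6·6) = (-44, 33, 55)
w3 = Kw2 = (-418, 198, 506)
The requested component of w3 is 198.

198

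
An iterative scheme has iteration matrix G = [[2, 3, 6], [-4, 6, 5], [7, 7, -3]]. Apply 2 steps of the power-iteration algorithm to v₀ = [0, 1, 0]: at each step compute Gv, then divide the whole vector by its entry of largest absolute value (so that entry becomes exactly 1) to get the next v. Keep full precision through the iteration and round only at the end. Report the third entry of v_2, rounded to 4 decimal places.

0.6364

Gv0 = (3.00000, 6.00000, 7.00000); divide by 7.00000 → v1 = (0.42857, 0.85714, 1.00000)
Gv1 = (9.42857, 8.42857, 6.00000); divide by 9.42857 → v2 = (1.00000, 0.89394, 0.63636)
Requested entry of v2: 42/66 = 0.6364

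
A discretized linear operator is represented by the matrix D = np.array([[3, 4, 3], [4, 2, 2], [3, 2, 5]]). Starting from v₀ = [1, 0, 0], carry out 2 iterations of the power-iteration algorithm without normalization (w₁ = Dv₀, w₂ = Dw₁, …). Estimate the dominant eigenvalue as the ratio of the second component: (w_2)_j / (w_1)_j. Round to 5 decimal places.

w1 = Dv₀ = (3, 4, 3)
w2 = Dw1 = (34, 26, 32)
Ratio at component: 26 / 4 = 6.50000

6.50000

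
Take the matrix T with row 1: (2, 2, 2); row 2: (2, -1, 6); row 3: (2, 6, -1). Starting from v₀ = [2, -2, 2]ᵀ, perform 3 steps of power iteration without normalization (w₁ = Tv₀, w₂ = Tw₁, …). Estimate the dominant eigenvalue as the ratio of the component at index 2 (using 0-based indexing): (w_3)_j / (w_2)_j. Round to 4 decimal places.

-3.9524

w1 = Tv₀ = (4, 18, -10)
w2 = Tw1 = (24, -70, 126)
w3 = Tw2 = (160, 874, -498)
Ratio at component: -498 / 126 = -3.9524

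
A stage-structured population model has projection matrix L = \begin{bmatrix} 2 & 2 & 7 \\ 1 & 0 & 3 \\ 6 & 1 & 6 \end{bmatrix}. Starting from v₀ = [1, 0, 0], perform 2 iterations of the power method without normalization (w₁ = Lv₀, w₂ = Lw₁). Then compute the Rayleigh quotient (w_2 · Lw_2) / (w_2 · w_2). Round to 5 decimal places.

w1 = Lv₀ = (2·1 + 2·0 + 7·0; 1·1 + 0·0 + 3·0; 6·1 + 1·0 + 6·0) = (2, 1, 6)
w2 = Lw1 = (2·2 + 2·1 + 7·6; 1·2 + 0·1 + 3·6; 6·2 + 1·1 + 6·6) = (48, 20, 49)
Lw2 = (479, 195, 602)
w2·Lw2 = 48·479 + 20·195 + 49·602 = 56390; w2·w2 = 48·48 + 20·20 + 49·49 = 5105
λ ≈ 56390/5105 = 11.04603

λ ≈ 11.04603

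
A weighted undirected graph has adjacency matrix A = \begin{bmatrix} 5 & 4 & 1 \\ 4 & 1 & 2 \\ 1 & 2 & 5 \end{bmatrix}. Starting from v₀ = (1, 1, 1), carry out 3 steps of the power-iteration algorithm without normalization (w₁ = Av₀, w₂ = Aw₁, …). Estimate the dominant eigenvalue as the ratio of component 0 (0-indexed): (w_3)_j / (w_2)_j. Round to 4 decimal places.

w1 = Av₀ = (10, 7, 8)
w2 = Aw1 = (86, 63, 64)
w3 = Aw2 = (746, 535, 532)
Ratio at component: 746 / 86 = 8.6744

8.6744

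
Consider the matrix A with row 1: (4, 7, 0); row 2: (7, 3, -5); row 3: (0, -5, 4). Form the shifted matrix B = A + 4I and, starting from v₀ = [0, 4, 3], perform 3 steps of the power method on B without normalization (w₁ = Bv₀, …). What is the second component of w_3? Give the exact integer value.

4239

B = A + 4I has rows (8, 7, 0); (7, 7, -5); (0, -5, 8)
w1 = Bv₀ = (8·0 + 7·4 + 0·3; 7·0 + 7·4 + (-5)·3; 0·0 + (-5)·4 + 8·3) = (28, 13, 4)
w2 = Bw1 = (8·28 + 7·13 + 0·4; 7·28 + 7·13 + (-5)·4; 0·28 + (-5)·13 + 8·4) = (315, 267, -33)
w3 = Bw2 = (4389, 4239, -1599)
Requested component of w3: 4239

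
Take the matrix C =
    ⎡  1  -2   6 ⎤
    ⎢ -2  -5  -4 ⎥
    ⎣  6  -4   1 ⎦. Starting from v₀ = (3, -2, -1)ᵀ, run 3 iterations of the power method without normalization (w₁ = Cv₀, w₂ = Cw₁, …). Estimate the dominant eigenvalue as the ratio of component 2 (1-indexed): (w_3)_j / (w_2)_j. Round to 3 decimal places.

-3.127

w1 = Cv₀ = (1·3 + (-2)·(-2) + 6·(-1); (-2)·3 + (-5)·(-2) + (-4)·(-1); 6·3 + (-4)·(-2) + 1·(-1)) = (1, 8, 25)
w2 = Cw1 = (1·1 + (-2)·8 + 6·25; (-2)·1 + (-5)·8 + (-4)·25; 6·1 + (-4)·8 + 1·25) = (135, -142, -1)
w3 = Cw2 = (413, 444, 1377)
Ratio at component: 444 / -142 = -3.127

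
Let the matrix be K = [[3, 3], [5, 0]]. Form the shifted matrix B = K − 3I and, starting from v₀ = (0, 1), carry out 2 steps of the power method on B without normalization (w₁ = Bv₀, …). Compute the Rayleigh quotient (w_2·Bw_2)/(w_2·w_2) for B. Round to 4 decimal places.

B = K − 3I has rows (0, 3); (5, -3)
w1 = Bv₀ = (0·0 + 3·1; 5·0 + (-3)·1) = (3, -3)
w2 = Bw1 = (0·3 + 3·(-3); 5·3 + (-3)·(-3)) = (-9, 24)
Bw2 = (72, -117)
w2·Bw2 = -3456; w2·w2 = 657; μ ≈ -3456/657 = -5.2603

μ ≈ -5.2603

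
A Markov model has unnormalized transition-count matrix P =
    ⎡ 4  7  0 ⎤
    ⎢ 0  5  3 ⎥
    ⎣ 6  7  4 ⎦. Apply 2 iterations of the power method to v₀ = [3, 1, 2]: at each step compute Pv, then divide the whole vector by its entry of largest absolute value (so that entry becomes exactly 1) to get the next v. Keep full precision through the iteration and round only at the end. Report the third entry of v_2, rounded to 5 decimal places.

1.00000

Pv0 = (19.000000, 11.000000, 33.000000); divide by 33.000000 → v1 = (0.575758, 0.333333, 1.000000)
Pv1 = (4.636364, 4.666667, 9.787879); divide by 9.787879 → v2 = (0.473684, 0.476780, 1.000000)
Requested entry of v2: 323/323 = 1.00000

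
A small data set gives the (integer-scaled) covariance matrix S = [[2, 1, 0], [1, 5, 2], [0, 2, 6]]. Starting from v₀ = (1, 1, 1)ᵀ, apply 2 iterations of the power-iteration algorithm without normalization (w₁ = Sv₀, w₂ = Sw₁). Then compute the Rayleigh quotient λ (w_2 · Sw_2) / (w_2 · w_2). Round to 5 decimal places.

7.60697

w1 = Sv₀ = (2·1 + 1·1 + 0·1; 1·1 + 5·1 + 2·1; 0·1 + 2·1 + 6·1) = (3, 8, 8)
w2 = Sw1 = (2·3 + 1·8 + 0·8; 1·3 + 5·8 + 2·8; 0·3 + 2·8 + 6·8) = (14, 59, 64)
Sw2 = (87, 437, 502)
w2·Sw2 = 14·87 + 59·437 + 64·502 = 59129; w2·w2 = 14·14 + 59·59 + 64·64 = 7773
λ ≈ 59129/7773 = 7.60697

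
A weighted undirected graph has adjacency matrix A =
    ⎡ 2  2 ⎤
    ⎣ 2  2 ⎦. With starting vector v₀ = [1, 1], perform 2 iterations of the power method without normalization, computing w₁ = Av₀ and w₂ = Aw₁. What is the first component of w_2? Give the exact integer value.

w1 = Av₀ = (4, 4)
w2 = Aw1 = (16, 16)
The requested component of w2 is 16.

16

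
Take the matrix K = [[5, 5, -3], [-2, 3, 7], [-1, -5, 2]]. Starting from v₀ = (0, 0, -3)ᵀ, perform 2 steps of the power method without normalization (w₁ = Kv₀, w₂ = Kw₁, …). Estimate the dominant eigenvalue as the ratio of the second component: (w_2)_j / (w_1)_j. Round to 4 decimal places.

λ ≈ 5.8571

w1 = Kv₀ = (5·0 + 5·0 + (-3)·(-3); (-2)·0 + 3·0 + 7·(-3); (-1)·0 + (-5)·0 + 2·(-3)) = (9, -21, -6)
w2 = Kw1 = (5·9 + 5·(-21) + (-3)·(-6); (-2)·9 + 3·(-21) + 7·(-6); (-1)·9 + (-5)·(-21) + 2·(-6)) = (-42, -123, 84)
Ratio at component: -123 / -21 = 5.8571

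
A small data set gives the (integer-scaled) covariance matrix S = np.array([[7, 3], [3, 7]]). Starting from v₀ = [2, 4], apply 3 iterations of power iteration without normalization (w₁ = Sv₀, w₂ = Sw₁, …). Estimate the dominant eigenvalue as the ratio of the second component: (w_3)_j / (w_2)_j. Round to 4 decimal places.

w1 = Sv₀ = (26, 34)
w2 = Sw1 = (284, 316)
w3 = Sw2 = (2936, 3064)
Ratio at component: 3064 / 316 = 9.6962

λ ≈ 9.6962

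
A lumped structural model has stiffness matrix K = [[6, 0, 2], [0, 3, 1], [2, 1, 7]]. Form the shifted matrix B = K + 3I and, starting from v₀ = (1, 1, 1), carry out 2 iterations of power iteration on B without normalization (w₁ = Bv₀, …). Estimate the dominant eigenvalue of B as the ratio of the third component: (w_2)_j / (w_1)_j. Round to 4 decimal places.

12.2308

B = K + 3I has rows (9, 0, 2); (0, 6, 1); (2, 1, 10)
w1 = Bv₀ = (9·1 + 0·1 + 2·1; 0·1 + 6·1 + 1·1; 2·1 + 1·1 + 10·1) = (11, 7, 13)
w2 = Bw1 = (9·11 + 0·7 + 2·13; 0·11 + 6·7 + 1·13; 2·11 + 1·7 + 10·13) = (125, 55, 159)
Ratio: 159/13 = 12.2308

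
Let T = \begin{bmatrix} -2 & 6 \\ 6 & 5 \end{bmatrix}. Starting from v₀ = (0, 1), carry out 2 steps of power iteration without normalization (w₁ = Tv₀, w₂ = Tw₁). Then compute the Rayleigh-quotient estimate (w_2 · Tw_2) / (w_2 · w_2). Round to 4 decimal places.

7.6967

w1 = Tv₀ = (6, 5)
w2 = Tw1 = (18, 61)
Tw2 = (330, 413)
w2·Tw2 = 18·330 + 61·413 = 31133; w2·w2 = 18·18 + 61·61 = 4045
λ ≈ 31133/4045 = 7.6967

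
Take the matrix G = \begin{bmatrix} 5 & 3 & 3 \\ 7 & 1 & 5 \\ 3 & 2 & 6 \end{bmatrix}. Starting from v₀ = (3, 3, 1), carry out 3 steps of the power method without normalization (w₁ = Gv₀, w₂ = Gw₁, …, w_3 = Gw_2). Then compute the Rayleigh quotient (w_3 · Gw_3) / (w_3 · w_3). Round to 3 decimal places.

11.383

w1 = Gv₀ = (5·3 + 3·3 + 3·1; 7·3 + 1·3 + 5·1; 3·3 + 2·3 + 6·1) = (27, 29, 21)
w2 = Gw1 = (5·27 + 3·29 + 3·21; 7·27 + 1·29 + 5·21; 3·27 + 2·29 + 6·21) = (285, 323, 265)
w3 = Gw2 = (3189, 3643, 3091)
Gw3 = (36147, 41421, 35399)
w3·Gw3 = 3189·36147 + 3643·41421 + 3091·35399 = 375587795; w3·w3 = 3189·3189 + 3643·3643 + 3091·3091 = 32995451
λ ≈ 375587795/32995451 = 11.383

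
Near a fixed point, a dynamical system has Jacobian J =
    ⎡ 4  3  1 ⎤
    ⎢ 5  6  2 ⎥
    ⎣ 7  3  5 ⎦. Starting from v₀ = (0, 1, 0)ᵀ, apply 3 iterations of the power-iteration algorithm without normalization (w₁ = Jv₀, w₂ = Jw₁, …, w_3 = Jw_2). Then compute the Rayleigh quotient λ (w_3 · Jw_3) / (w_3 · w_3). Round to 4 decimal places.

11.2604

w1 = Jv₀ = (3, 6, 3)
w2 = Jw1 = (33, 57, 54)
w3 = Jw2 = (357, 615, 672)
Jw3 = (3945, 6819, 7704)
w3·Jw3 = 357·3945 + 615·6819 + 672·7704 = 10779138; w3·w3 = 357·357 + 615·615 + 672·672 = 957258
λ ≈ 10779138/957258 = 11.2604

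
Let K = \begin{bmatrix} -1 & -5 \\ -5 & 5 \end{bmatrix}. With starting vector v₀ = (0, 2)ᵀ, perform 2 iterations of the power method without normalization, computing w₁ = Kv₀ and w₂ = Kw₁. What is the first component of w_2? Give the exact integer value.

-40

w1 = Kv₀ = ((-1)·0 + (-5)·2; (-5)·0 + 5·2) = (-10, 10)
w2 = Kw1 = ((-1)·(-10) + (-5)·10; (-5)·(-10) + 5·10) = (-40, 100)
The requested component of w2 is -40.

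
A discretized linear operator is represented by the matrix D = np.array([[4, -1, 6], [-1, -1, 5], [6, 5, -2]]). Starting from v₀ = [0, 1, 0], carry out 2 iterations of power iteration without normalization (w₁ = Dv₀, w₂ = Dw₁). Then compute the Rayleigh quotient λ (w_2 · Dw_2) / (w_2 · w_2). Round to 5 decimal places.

w1 = Dv₀ = (4·0 + (-1)·1 + 6·0; (-1)·0 + (-1)·1 + 5·0; 6·0 + 5·1 + (-2)·0) = (-1, -1, 5)
w2 = Dw1 = (4·(-1) + (-1)·(-1) + 6·5; (-1)·(-1) + (-1)·(-1) + 5·5; 6·(-1) + 5·(-1) + (-2)·5) = (27, 27, -21)
Dw2 = (-45, -159, 339)
w2·Dw2 = 27·(-45) + 27·(-159) + (-21)·339 = -12627; w2·w2 = 27·27 + 27·27 + (-21)·(-21) = 1899
λ ≈ -12627/1899 = -6.64929

-6.64929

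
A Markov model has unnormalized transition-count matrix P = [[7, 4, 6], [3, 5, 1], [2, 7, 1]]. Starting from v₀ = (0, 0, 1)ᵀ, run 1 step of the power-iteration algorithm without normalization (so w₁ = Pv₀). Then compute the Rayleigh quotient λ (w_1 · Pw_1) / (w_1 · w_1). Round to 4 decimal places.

λ ≈ 9.3684

w1 = Pv₀ = (7·0 + 4·0 + 6·1; 3·0 + 5·0 + 1·1; 2·0 + 7·0 + 1·1) = (6, 1, 1)
Pw1 = (52, 24, 20)
w1·Pw1 = 6·52 + 1·24 + 1·20 = 356; w1·w1 = 6·6 + 1·1 + 1·1 = 38
λ ≈ 356/38 = 9.3684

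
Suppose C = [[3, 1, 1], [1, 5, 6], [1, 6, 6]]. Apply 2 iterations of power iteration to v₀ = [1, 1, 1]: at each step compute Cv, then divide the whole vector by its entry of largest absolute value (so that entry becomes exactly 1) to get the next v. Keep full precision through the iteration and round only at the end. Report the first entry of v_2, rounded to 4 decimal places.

0.2581

Cv0 = (5.00000, 12.00000, 13.00000); divide by 13.00000 → v1 = (0.38462, 0.92308, 1.00000)
Cv1 = (3.07692, 11.00000, 11.92308); divide by 11.92308 → v2 = (0.25806, 0.92258, 1.00000)
Requested entry of v2: 40/155 = 0.2581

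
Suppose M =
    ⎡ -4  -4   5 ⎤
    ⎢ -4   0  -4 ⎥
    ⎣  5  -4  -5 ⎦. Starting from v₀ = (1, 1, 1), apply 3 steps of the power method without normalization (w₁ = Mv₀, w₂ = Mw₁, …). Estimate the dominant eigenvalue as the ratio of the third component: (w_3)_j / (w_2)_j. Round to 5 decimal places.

λ ≈ -4.78378

w1 = Mv₀ = ((-4)·1 + (-4)·1 + 5·1; (-4)·1 + 0·1 + (-4)·1; 5·1 + (-4)·1 + (-5)·1) = (-3, -8, -4)
w2 = Mw1 = ((-4)·(-3) + (-4)·(-8) + 5·(-4); (-4)·(-3) + 0·(-8) + (-4)·(-4); 5·(-3) + (-4)·(-8) + (-5)·(-4)) = (24, 28, 37)
w3 = Mw2 = (-23, -244, -177)
Ratio at component: -177 / 37 = -4.78378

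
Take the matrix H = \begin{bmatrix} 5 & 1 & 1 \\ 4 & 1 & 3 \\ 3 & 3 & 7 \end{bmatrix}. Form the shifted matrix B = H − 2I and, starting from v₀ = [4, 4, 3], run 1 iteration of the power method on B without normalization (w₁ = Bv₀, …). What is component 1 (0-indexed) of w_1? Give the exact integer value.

21

B = H − 2I has rows (3, 1, 1); (4, -1, 3); (3, 3, 5)
w1 = Bv₀ = (3·4 + 1·4 + 1·3; 4·4 + (-1)·4 + 3·3; 3·4 + 3·4 + 5·3) = (19, 21, 39)
Requested component of w1: 21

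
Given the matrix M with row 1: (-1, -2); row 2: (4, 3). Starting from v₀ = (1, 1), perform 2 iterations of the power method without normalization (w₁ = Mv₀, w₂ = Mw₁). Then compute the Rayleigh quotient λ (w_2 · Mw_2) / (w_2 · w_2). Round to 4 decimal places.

-0.3762

w1 = Mv₀ = ((-1)·1 + (-2)·1; 4·1 + 3·1) = (-3, 7)
w2 = Mw1 = ((-1)·(-3) + (-2)·7; 4·(-3) + 3·7) = (-11, 9)
Mw2 = (-7, -17)
w2·Mw2 = (-11)·(-7) + 9·(-17) = -76; w2·w2 = (-11)·(-11) + 9·9 = 202
λ ≈ -76/202 = -0.3762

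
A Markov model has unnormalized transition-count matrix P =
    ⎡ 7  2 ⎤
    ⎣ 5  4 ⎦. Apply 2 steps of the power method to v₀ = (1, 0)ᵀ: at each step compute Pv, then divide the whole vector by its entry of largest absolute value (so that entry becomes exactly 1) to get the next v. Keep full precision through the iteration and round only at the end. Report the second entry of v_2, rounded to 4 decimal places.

0.9322

Pv0 = (7.00000, 5.00000); divide by 7.00000 → v1 = (1.00000, 0.71429)
Pv1 = (8.42857, 7.85714); divide by 8.42857 → v2 = (1.00000, 0.93220)
Requested entry of v2: 55/59 = 0.9322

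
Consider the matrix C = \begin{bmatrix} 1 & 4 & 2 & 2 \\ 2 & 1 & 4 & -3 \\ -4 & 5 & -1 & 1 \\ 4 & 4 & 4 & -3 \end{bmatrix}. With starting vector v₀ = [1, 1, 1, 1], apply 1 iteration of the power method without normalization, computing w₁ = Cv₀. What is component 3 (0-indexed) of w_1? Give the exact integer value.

9

w1 = Cv₀ = (1·1 + 4·1 + 2·1 + 2·1; 2·1 + 1·1 + 4·1 + (-3)·1; (-4)·1 + 5·1 + (-1)·1 + 1·1; 4·1 + 4·1 + 4·1 + (-3)·1) = (9, 4, 1, 9)
The requested component of w1 is 9.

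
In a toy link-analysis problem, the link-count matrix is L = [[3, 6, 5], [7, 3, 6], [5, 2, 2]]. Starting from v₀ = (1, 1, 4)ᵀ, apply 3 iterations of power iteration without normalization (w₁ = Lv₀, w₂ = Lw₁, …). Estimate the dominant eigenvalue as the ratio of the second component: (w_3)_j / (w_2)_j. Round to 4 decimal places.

w1 = Lv₀ = (29, 34, 15)
w2 = Lw1 = (366, 395, 243)
w3 = Lw2 = (4683, 5205, 3106)
Ratio at component: 5205 / 395 = 13.1772

λ ≈ 13.1772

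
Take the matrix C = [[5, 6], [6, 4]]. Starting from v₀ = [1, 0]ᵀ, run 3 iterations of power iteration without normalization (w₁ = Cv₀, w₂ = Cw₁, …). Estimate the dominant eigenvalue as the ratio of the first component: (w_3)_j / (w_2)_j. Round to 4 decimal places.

w1 = Cv₀ = (5·1 + 6·0; 6·1 + 4·0) = (5, 6)
w2 = Cw1 = (5·5 + 6·6; 6·5 + 4·6) = (61, 54)
w3 = Cw2 = (629, 582)
Ratio at component: 629 / 61 = 10.3115

λ ≈ 10.3115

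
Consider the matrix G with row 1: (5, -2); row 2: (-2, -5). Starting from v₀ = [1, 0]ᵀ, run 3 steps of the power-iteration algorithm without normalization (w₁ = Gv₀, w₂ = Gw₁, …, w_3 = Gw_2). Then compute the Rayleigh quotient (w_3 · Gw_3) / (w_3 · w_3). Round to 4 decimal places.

λ ≈ 5.0000

w1 = Gv₀ = (5·1 + (-2)·0; (-2)·1 + (-5)·0) = (5, -2)
w2 = Gw1 = (5·5 + (-2)·(-2); (-2)·5 + (-5)·(-2)) = (29, 0)
w3 = Gw2 = (145, -58)
Gw3 = (841, 0)
w3·Gw3 = 145·841 + (-58)·0 = 121945; w3·w3 = 145·145 + (-58)·(-58) = 24389
λ ≈ 121945/24389 = 5.0000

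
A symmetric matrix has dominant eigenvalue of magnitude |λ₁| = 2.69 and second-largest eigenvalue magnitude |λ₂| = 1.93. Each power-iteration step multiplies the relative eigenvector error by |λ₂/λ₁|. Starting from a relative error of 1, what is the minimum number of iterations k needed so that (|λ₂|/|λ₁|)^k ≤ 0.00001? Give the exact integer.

|λ₂/λ₁| = 1.93/2.69 = 0.71747
Need k ≥ ln(0.00001) / ln(0.71747) = -11.5129 / -0.3320 ≈ 34.675
Smallest integer k satisfying the bound: 35

35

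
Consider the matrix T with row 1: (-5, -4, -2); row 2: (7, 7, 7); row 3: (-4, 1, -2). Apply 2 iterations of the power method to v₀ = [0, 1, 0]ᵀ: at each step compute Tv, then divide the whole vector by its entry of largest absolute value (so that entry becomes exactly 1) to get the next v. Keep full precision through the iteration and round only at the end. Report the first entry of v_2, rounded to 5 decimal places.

Tv0 = (-4.000000, 7.000000, 1.000000); divide by 7.000000 → v1 = (-0.571429, 1.000000, 0.142857)
Tv1 = (-1.428571, 4.000000, 3.000000); divide by 4.000000 → v2 = (-0.357143, 1.000000, 0.750000)
Requested entry of v2: -10/28 = -0.35714

-0.35714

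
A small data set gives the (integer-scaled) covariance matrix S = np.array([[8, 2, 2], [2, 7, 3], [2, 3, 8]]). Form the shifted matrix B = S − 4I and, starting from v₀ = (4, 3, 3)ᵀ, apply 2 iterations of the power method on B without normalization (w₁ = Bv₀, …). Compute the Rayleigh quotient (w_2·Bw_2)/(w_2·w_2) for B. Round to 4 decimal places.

8.3636

B = S − 4I has rows (4, 2, 2); (2, 3, 3); (2, 3, 4)
w1 = Bv₀ = (4·4 + 2·3 + 2·3; 2·4 + 3·3 + 3·3; 2·4 + 3·3 + 4·3) = (28, 26, 29)
w2 = Bw1 = (4·28 + 2·26 + 2·29; 2·28 + 3·26 + 3·29; 2·28 + 3·26 + 4·29) = (222, 221, 250)
Bw2 = (1830, 1857, 2107)
w2·Bw2 = 1343407; w2·w2 = 160625; μ ≈ 1343407/160625 = 8.3636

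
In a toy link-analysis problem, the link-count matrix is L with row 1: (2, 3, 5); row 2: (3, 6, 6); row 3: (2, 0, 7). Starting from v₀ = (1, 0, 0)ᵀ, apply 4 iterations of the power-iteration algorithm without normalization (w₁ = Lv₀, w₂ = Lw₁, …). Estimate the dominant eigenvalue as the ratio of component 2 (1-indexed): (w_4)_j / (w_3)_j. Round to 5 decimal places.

w1 = Lv₀ = (2, 3, 2)
w2 = Lw1 = (23, 36, 18)
w3 = Lw2 = (244, 393, 172)
w4 = Lw3 = (2527, 4122, 1692)
Ratio at component: 4122 / 393 = 10.48855

10.48855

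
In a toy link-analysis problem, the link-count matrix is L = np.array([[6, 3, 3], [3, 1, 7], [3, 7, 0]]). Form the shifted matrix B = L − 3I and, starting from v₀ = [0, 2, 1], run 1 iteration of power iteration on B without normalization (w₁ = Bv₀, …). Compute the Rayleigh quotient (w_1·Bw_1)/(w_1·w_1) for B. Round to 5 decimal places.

B = L − 3I has rows (3, 3, 3); (3, -2, 7); (3, 7, -3)
w1 = Bv₀ = (3·0 + 3·2 + 3·1; 3·0 + (-2)·2 + 7·1; 3·0 + 7·2 + (-3)·1) = (9, 3, 11)
Bw1 = (69, 98, 15)
w1·Bw1 = 1080; w1·w1 = 211; μ ≈ 1080/211 = 5.11848

5.11848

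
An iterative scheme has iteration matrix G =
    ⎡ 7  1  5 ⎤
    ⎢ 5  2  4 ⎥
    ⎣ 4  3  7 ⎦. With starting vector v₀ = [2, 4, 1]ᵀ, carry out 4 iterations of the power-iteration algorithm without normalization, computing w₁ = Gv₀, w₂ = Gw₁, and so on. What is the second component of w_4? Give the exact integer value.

46172

w1 = Gv₀ = (23, 22, 27)
w2 = Gw1 = (318, 267, 347)
w3 = Gw2 = (4228, 3512, 4502)
w4 = Gw3 = (55618, 46172, 58962)
The requested component of w4 is 46172.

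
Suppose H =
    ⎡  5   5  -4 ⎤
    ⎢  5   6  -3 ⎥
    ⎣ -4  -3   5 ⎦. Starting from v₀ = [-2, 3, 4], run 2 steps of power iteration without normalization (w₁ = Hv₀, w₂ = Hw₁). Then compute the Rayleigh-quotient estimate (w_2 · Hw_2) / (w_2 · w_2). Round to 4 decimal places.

λ ≈ 13.2605

w1 = Hv₀ = (-11, -4, 19)
w2 = Hw1 = (-151, -136, 151)
Hw2 = (-2039, -2024, 1767)
w2·Hw2 = (-151)·(-2039) + (-136)·(-2024) + 151·1767 = 849970; w2·w2 = (-151)·(-151) + (-136)·(-136) + 151·151 = 64098
λ ≈ 849970/64098 = 13.2605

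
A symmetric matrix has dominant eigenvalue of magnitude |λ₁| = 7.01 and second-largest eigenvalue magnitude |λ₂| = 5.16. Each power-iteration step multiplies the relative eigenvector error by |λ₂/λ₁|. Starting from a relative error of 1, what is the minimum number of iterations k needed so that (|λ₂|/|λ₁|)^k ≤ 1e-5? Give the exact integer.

38

|λ₂/λ₁| = 5.16/7.01 = 0.73609
Need k ≥ ln(1e-5) / ln(0.73609) = -11.5129 / -0.3064 ≈ 37.575
Smallest integer k satisfying the bound: 38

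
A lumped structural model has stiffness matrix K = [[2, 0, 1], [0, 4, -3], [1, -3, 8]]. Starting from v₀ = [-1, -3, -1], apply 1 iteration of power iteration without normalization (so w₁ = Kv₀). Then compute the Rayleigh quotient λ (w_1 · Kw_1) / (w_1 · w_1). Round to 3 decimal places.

3.800

w1 = Kv₀ = (2·(-1) + 0·(-3) + 1·(-1); 0·(-1) + 4·(-3) + (-3)·(-1); 1·(-1) + (-3)·(-3) + 8·(-1)) = (-3, -9, 0)
Kw1 = (-6, -36, 24)
w1·Kw1 = (-3)·(-6) + (-9)·(-36) + 0·24 = 342; w1·w1 = (-3)·(-3) + (-9)·(-9) + 0·0 = 90
λ ≈ 342/90 = 3.800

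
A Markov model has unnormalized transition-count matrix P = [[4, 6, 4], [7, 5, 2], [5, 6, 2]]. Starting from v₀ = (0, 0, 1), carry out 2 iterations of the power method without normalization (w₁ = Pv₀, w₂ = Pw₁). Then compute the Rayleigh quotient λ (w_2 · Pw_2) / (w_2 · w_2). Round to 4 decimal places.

w1 = Pv₀ = (4·0 + 6·0 + 4·1; 7·0 + 5·0 + 2·1; 5·0 + 6·0 + 2·1) = (4, 2, 2)
w2 = Pw1 = (4·4 + 6·2 + 4·2; 7·4 + 5·2 + 2·2; 5·4 + 6·2 + 2·2) = (36, 42, 36)
Pw2 = (540, 534, 504)
w2·Pw2 = 36·540 + 42·534 + 36·504 = 60012; w2·w2 = 36·36 + 42·42 + 36·36 = 4356
λ ≈ 60012/4356 = 13.7769

13.7769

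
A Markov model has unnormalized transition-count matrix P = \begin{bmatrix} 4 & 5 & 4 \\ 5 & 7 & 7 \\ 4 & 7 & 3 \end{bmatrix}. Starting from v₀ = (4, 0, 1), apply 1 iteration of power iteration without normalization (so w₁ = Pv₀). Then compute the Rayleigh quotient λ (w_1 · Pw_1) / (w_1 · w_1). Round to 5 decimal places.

λ ≈ 15.71007

w1 = Pv₀ = (20, 27, 19)
Pw1 = (291, 422, 326)
w1·Pw1 = 20·291 + 27·422 + 19·326 = 23408; w1·w1 = 20·20 + 27·27 + 19·19 = 1490
λ ≈ 23408/1490 = 15.71007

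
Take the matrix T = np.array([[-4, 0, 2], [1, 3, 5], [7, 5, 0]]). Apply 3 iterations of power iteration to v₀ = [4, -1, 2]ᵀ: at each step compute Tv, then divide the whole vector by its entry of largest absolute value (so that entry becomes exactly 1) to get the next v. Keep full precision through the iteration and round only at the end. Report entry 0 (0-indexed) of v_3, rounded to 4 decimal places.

Tv0 = (-12.00000, 11.00000, 23.00000); divide by 23.00000 → v1 = (-0.52174, 0.47826, 1.00000)
Tv1 = (4.08696, 5.91304, -1.26087); divide by 5.91304 → v2 = (0.69118, 1.00000, -0.21324)
Tv2 = (-3.19118, 2.62500, 9.83824); divide by 9.83824 → v3 = (-0.32436, 0.26682, 1.00000)
Requested entry of v3: -434/1338 = -0.3244

-0.3244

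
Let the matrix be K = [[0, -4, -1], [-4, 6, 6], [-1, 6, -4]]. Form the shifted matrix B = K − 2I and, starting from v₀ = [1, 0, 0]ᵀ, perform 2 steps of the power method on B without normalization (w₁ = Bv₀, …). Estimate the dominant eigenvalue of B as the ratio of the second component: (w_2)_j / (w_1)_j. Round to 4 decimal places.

B = K − 2I has rows (-2, -4, -1); (-4, 4, 6); (-1, 6, -6)
w1 = Bv₀ = ((-2)·1 + (-4)·0 + (-1)·0; (-4)·1 + 4·0 + 6·0; (-1)·1 + 6·0 + (-6)·0) = (-2, -4, -1)
w2 = Bw1 = ((-2)·(-2) + (-4)·(-4) + (-1)·(-1); (-4)·(-2) + 4·(-4) + 6·(-1); (-1)·(-2) + 6·(-4) + (-6)·(-1)) = (21, -14, -16)
Ratio: -14/-4 = 3.5000

3.5000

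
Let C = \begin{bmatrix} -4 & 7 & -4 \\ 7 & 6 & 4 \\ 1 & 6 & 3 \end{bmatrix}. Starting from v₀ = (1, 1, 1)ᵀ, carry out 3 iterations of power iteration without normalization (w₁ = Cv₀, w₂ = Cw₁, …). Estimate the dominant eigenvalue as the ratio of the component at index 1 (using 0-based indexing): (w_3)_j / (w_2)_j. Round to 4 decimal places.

λ ≈ 14.1852

w1 = Cv₀ = ((-4)·1 + 7·1 + (-4)·1; 7·1 + 6·1 + 4·1; 1·1 + 6·1 + 3·1) = (-1, 17, 10)
w2 = Cw1 = ((-4)·(-1) + 7·17 + (-4)·10; 7·(-1) + 6·17 + 4·10; 1·(-1) + 6·17 + 3·10) = (83, 135, 131)
w3 = Cw2 = (89, 1915, 1286)
Ratio at component: 1915 / 135 = 14.1852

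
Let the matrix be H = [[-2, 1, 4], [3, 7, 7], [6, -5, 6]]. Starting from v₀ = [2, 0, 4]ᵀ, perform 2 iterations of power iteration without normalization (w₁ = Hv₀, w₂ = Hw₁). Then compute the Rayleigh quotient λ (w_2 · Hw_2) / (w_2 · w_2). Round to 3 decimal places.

8.281

w1 = Hv₀ = (12, 34, 36)
w2 = Hw1 = (154, 526, 118)
Hw2 = (690, 4970, -998)
w2·Hw2 = 154·690 + 526·4970 + 118·(-998) = 2602716; w2·w2 = 154·154 + 526·526 + 118·118 = 314316
λ ≈ 2602716/314316 = 8.281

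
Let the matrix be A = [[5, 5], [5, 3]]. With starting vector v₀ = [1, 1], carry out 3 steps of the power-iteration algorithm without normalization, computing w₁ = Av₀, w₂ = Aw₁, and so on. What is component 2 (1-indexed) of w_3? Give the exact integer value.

672

w1 = Av₀ = (5·1 + 5·1; 5·1 + 3·1) = (10, 8)
w2 = Aw1 = (5·10 + 5·8; 5·10 + 3·8) = (90, 74)
w3 = Aw2 = (820, 672)
The requested component of w3 is 672.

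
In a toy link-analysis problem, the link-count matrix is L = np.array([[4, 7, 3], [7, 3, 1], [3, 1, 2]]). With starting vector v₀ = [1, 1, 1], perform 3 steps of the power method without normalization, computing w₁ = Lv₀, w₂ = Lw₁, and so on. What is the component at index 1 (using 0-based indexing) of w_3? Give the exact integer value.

1533

w1 = Lv₀ = (14, 11, 6)
w2 = Lw1 = (151, 137, 65)
w3 = Lw2 = (1758, 1533, 720)
The requested component of w3 is 1533.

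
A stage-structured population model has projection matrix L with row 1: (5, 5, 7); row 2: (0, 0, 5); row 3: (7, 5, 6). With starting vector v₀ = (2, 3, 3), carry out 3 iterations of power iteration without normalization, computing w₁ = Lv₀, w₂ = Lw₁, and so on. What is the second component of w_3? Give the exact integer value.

3395

w1 = Lv₀ = (5·2 + 5·3 + 7·3; 0·2 + 0·3 + 5·3; 7·2 + 5·3 + 6·3) = (46, 15, 47)
w2 = Lw1 = (5·46 + 5·15 + 7·47; 0·46 + 0·15 + 5·47; 7·46 + 5·15 + 6·47) = (634, 235, 679)
w3 = Lw2 = (9098, 3395, 9687)
The requested component of w3 is 3395.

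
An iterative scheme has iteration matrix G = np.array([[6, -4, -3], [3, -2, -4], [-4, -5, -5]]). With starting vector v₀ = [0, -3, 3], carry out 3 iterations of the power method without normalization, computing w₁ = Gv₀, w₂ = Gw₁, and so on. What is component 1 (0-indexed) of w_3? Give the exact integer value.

12

w1 = Gv₀ = (6·0 + (-4)·(-3) + (-3)·3; 3·0 + (-2)·(-3) + (-4)·3; (-4)·0 + (-5)·(-3) + (-5)·3) = (3, -6, 0)
w2 = Gw1 = (6·3 + (-4)·(-6) + (-3)·0; 3·3 + (-2)·(-6) + (-4)·0; (-4)·3 + (-5)·(-6) + (-5)·0) = (42, 21, 18)
w3 = Gw2 = (114, 12, -363)
The requested component of w3 is 12.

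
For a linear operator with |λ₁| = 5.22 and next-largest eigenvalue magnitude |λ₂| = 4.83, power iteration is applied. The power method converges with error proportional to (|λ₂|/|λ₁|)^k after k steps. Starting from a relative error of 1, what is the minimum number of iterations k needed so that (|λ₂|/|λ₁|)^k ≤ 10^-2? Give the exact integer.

60

|λ₂/λ₁| = 4.83/5.22 = 0.92529
Need k ≥ ln(10^-2) / ln(0.92529) = -4.6052 / -0.0777 ≈ 59.306
Smallest integer k satisfying the bound: 60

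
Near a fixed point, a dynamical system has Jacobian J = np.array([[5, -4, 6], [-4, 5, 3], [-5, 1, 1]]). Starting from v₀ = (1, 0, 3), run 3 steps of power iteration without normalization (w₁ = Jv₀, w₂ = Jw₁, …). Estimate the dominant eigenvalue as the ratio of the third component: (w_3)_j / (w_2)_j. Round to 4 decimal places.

w1 = Jv₀ = (5·1 + (-4)·0 + 6·3; (-4)·1 + 5·0 + 3·3; (-5)·1 + 1·0 + 1·3) = (23, 5, -2)
w2 = Jw1 = (5·23 + (-4)·5 + 6·(-2); (-4)·23 + 5·5 + 3·(-2); (-5)·23 + 1·5 + 1·(-2)) = (83, -73, -112)
w3 = Jw2 = (35, -1033, -600)
Ratio at component: -600 / -112 = 5.3571

5.3571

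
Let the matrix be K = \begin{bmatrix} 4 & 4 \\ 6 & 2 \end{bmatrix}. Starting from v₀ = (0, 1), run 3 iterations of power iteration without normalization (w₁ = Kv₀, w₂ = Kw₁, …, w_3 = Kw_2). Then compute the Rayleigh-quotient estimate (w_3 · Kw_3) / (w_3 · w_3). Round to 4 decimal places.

λ ≈ 8.0354

w1 = Kv₀ = (4·0 + 4·1; 6·0 + 2·1) = (4, 2)
w2 = Kw1 = (4·4 + 4·2; 6·4 + 2·2) = (24, 28)
w3 = Kw2 = (208, 200)
Kw3 = (1632, 1648)
w3·Kw3 = 208·1632 + 200·1648 = 669056; w3·w3 = 208·208 + 200·200 = 83264
λ ≈ 669056/83264 = 8.0354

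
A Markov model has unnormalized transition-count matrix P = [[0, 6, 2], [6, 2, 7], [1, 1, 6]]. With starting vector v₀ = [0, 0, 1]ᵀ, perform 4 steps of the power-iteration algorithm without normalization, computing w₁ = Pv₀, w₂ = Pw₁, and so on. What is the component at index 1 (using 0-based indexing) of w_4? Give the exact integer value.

7282

w1 = Pv₀ = (0·0 + 6·0 + 2·1; 6·0 + 2·0 + 7·1; 1·0 + 1·0 + 6·1) = (2, 7, 6)
w2 = Pw1 = (0·2 + 6·7 + 2·6; 6·2 + 2·7 + 7·6; 1·2 + 1·7 + 6·6) = (54, 68, 45)
w3 = Pw2 = (498, 775, 392)
w4 = Pw3 = (5434, 7282, 3625)
The requested component of w4 is 7282.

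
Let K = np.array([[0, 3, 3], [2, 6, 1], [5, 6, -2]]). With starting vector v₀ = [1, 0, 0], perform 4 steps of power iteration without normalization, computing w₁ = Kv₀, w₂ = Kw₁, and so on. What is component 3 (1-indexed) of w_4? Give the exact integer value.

w1 = Kv₀ = (0·1 + 3·0 + 3·0; 2·1 + 6·0 + 1·0; 5·1 + 6·0 + (-2)·0) = (0, 2, 5)
w2 = Kw1 = (0·0 + 3·2 + 3·5; 2·0 + 6·2 + 1·5; 5·0 + 6·2 + (-2)·5) = (21, 17, 2)
w3 = Kw2 = (57, 146, 203)
w4 = Kw3 = (1047, 1193, 755)
The requested component of w4 is 755.

755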